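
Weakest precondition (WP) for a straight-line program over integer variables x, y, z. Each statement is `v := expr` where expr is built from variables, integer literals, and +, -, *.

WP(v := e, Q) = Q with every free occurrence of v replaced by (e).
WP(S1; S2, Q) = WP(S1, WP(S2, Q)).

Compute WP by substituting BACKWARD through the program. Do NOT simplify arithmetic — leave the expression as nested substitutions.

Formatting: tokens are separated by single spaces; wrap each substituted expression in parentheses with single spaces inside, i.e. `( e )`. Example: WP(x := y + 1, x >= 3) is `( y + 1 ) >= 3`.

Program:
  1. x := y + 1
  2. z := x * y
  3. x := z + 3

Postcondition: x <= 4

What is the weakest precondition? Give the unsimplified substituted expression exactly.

Answer: ( ( ( y + 1 ) * y ) + 3 ) <= 4

Derivation:
post: x <= 4
stmt 3: x := z + 3  -- replace 1 occurrence(s) of x with (z + 3)
  => ( z + 3 ) <= 4
stmt 2: z := x * y  -- replace 1 occurrence(s) of z with (x * y)
  => ( ( x * y ) + 3 ) <= 4
stmt 1: x := y + 1  -- replace 1 occurrence(s) of x with (y + 1)
  => ( ( ( y + 1 ) * y ) + 3 ) <= 4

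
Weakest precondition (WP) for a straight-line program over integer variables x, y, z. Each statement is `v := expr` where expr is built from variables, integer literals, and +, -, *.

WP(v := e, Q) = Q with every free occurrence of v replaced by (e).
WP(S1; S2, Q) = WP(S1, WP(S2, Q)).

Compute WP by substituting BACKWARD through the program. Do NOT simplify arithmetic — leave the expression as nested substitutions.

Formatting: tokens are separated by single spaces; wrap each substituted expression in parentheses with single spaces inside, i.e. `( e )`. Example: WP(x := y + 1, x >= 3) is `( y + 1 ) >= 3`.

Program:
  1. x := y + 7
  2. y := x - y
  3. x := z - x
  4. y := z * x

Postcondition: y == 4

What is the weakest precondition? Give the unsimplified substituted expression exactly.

post: y == 4
stmt 4: y := z * x  -- replace 1 occurrence(s) of y with (z * x)
  => ( z * x ) == 4
stmt 3: x := z - x  -- replace 1 occurrence(s) of x with (z - x)
  => ( z * ( z - x ) ) == 4
stmt 2: y := x - y  -- replace 0 occurrence(s) of y with (x - y)
  => ( z * ( z - x ) ) == 4
stmt 1: x := y + 7  -- replace 1 occurrence(s) of x with (y + 7)
  => ( z * ( z - ( y + 7 ) ) ) == 4

Answer: ( z * ( z - ( y + 7 ) ) ) == 4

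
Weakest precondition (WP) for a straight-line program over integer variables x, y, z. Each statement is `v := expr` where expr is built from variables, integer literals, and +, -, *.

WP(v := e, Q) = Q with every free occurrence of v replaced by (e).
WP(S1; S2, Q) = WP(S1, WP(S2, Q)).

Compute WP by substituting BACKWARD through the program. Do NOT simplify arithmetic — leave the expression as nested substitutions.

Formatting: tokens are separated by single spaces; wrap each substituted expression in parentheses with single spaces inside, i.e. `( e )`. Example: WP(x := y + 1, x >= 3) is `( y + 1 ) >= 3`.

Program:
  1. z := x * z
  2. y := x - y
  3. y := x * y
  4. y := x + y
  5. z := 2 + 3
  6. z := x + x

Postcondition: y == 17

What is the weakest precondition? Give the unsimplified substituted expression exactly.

Answer: ( x + ( x * ( x - y ) ) ) == 17

Derivation:
post: y == 17
stmt 6: z := x + x  -- replace 0 occurrence(s) of z with (x + x)
  => y == 17
stmt 5: z := 2 + 3  -- replace 0 occurrence(s) of z with (2 + 3)
  => y == 17
stmt 4: y := x + y  -- replace 1 occurrence(s) of y with (x + y)
  => ( x + y ) == 17
stmt 3: y := x * y  -- replace 1 occurrence(s) of y with (x * y)
  => ( x + ( x * y ) ) == 17
stmt 2: y := x - y  -- replace 1 occurrence(s) of y with (x - y)
  => ( x + ( x * ( x - y ) ) ) == 17
stmt 1: z := x * z  -- replace 0 occurrence(s) of z with (x * z)
  => ( x + ( x * ( x - y ) ) ) == 17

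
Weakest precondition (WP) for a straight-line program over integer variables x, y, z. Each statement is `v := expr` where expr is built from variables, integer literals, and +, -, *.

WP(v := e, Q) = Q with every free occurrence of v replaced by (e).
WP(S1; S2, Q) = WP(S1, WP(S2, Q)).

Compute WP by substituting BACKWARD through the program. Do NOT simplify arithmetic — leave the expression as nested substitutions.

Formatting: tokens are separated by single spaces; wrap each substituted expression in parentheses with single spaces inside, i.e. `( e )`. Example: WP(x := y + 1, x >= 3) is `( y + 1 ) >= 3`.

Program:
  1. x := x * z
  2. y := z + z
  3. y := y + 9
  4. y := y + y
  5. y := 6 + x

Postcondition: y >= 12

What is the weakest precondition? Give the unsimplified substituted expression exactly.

Answer: ( 6 + ( x * z ) ) >= 12

Derivation:
post: y >= 12
stmt 5: y := 6 + x  -- replace 1 occurrence(s) of y with (6 + x)
  => ( 6 + x ) >= 12
stmt 4: y := y + y  -- replace 0 occurrence(s) of y with (y + y)
  => ( 6 + x ) >= 12
stmt 3: y := y + 9  -- replace 0 occurrence(s) of y with (y + 9)
  => ( 6 + x ) >= 12
stmt 2: y := z + z  -- replace 0 occurrence(s) of y with (z + z)
  => ( 6 + x ) >= 12
stmt 1: x := x * z  -- replace 1 occurrence(s) of x with (x * z)
  => ( 6 + ( x * z ) ) >= 12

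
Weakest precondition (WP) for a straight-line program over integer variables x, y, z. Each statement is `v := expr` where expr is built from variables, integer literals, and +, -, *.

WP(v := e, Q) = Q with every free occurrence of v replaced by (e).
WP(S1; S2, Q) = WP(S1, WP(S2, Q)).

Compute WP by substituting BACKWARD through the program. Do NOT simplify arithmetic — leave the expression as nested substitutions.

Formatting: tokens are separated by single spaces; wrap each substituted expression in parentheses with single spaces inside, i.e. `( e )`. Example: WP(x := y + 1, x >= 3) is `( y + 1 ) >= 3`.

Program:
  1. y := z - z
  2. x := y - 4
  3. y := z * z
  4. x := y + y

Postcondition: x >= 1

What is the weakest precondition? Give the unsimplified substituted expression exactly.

post: x >= 1
stmt 4: x := y + y  -- replace 1 occurrence(s) of x with (y + y)
  => ( y + y ) >= 1
stmt 3: y := z * z  -- replace 2 occurrence(s) of y with (z * z)
  => ( ( z * z ) + ( z * z ) ) >= 1
stmt 2: x := y - 4  -- replace 0 occurrence(s) of x with (y - 4)
  => ( ( z * z ) + ( z * z ) ) >= 1
stmt 1: y := z - z  -- replace 0 occurrence(s) of y with (z - z)
  => ( ( z * z ) + ( z * z ) ) >= 1

Answer: ( ( z * z ) + ( z * z ) ) >= 1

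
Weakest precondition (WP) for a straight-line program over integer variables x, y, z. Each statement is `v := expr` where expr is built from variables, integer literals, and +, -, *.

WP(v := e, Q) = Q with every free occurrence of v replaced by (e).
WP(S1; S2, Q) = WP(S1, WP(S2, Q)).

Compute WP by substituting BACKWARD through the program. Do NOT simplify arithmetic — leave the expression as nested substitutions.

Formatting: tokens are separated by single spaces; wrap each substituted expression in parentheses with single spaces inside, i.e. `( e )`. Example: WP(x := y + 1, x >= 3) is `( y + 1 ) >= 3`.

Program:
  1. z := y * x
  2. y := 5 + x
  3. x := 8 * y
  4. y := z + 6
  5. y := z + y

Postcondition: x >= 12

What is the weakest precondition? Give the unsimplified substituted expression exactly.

post: x >= 12
stmt 5: y := z + y  -- replace 0 occurrence(s) of y with (z + y)
  => x >= 12
stmt 4: y := z + 6  -- replace 0 occurrence(s) of y with (z + 6)
  => x >= 12
stmt 3: x := 8 * y  -- replace 1 occurrence(s) of x with (8 * y)
  => ( 8 * y ) >= 12
stmt 2: y := 5 + x  -- replace 1 occurrence(s) of y with (5 + x)
  => ( 8 * ( 5 + x ) ) >= 12
stmt 1: z := y * x  -- replace 0 occurrence(s) of z with (y * x)
  => ( 8 * ( 5 + x ) ) >= 12

Answer: ( 8 * ( 5 + x ) ) >= 12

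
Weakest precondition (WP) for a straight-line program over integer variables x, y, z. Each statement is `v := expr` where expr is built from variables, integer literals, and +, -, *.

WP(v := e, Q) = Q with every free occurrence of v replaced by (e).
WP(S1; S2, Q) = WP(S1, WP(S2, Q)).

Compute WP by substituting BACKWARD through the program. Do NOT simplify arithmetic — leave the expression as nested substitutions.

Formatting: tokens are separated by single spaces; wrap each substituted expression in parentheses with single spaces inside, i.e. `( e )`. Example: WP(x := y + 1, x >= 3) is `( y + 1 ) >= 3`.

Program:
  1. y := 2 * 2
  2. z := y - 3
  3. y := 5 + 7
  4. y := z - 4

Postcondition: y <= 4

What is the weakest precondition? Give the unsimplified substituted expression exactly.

Answer: ( ( ( 2 * 2 ) - 3 ) - 4 ) <= 4

Derivation:
post: y <= 4
stmt 4: y := z - 4  -- replace 1 occurrence(s) of y with (z - 4)
  => ( z - 4 ) <= 4
stmt 3: y := 5 + 7  -- replace 0 occurrence(s) of y with (5 + 7)
  => ( z - 4 ) <= 4
stmt 2: z := y - 3  -- replace 1 occurrence(s) of z with (y - 3)
  => ( ( y - 3 ) - 4 ) <= 4
stmt 1: y := 2 * 2  -- replace 1 occurrence(s) of y with (2 * 2)
  => ( ( ( 2 * 2 ) - 3 ) - 4 ) <= 4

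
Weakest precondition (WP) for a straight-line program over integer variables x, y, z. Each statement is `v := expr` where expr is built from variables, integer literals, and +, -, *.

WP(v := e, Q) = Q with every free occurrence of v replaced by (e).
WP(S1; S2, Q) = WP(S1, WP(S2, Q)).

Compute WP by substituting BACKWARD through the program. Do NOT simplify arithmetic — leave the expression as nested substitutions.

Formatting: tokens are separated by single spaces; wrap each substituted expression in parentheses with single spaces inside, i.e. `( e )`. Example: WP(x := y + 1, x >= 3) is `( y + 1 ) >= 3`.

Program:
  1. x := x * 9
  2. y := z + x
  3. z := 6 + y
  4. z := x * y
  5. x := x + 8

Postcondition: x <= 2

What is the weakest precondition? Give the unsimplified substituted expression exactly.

Answer: ( ( x * 9 ) + 8 ) <= 2

Derivation:
post: x <= 2
stmt 5: x := x + 8  -- replace 1 occurrence(s) of x with (x + 8)
  => ( x + 8 ) <= 2
stmt 4: z := x * y  -- replace 0 occurrence(s) of z with (x * y)
  => ( x + 8 ) <= 2
stmt 3: z := 6 + y  -- replace 0 occurrence(s) of z with (6 + y)
  => ( x + 8 ) <= 2
stmt 2: y := z + x  -- replace 0 occurrence(s) of y with (z + x)
  => ( x + 8 ) <= 2
stmt 1: x := x * 9  -- replace 1 occurrence(s) of x with (x * 9)
  => ( ( x * 9 ) + 8 ) <= 2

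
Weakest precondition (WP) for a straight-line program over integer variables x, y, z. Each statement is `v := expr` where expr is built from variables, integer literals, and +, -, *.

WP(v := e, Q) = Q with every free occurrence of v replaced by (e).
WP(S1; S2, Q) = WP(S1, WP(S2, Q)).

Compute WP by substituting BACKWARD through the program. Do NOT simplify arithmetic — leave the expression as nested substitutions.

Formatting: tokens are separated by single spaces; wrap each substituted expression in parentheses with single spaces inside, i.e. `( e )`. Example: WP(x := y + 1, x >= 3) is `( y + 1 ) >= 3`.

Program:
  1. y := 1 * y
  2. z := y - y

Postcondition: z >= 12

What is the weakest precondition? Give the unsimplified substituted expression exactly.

Answer: ( ( 1 * y ) - ( 1 * y ) ) >= 12

Derivation:
post: z >= 12
stmt 2: z := y - y  -- replace 1 occurrence(s) of z with (y - y)
  => ( y - y ) >= 12
stmt 1: y := 1 * y  -- replace 2 occurrence(s) of y with (1 * y)
  => ( ( 1 * y ) - ( 1 * y ) ) >= 12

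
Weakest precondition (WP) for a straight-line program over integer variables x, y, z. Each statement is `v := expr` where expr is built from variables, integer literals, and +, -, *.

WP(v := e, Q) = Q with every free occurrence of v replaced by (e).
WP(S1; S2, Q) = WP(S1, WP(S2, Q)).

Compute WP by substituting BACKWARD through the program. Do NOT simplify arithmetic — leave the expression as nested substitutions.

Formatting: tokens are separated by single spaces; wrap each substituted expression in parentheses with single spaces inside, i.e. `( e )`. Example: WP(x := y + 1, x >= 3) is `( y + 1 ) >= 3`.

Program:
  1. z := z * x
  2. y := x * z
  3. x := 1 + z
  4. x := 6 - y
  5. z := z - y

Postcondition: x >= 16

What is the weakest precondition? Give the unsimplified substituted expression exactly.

Answer: ( 6 - ( x * ( z * x ) ) ) >= 16

Derivation:
post: x >= 16
stmt 5: z := z - y  -- replace 0 occurrence(s) of z with (z - y)
  => x >= 16
stmt 4: x := 6 - y  -- replace 1 occurrence(s) of x with (6 - y)
  => ( 6 - y ) >= 16
stmt 3: x := 1 + z  -- replace 0 occurrence(s) of x with (1 + z)
  => ( 6 - y ) >= 16
stmt 2: y := x * z  -- replace 1 occurrence(s) of y with (x * z)
  => ( 6 - ( x * z ) ) >= 16
stmt 1: z := z * x  -- replace 1 occurrence(s) of z with (z * x)
  => ( 6 - ( x * ( z * x ) ) ) >= 16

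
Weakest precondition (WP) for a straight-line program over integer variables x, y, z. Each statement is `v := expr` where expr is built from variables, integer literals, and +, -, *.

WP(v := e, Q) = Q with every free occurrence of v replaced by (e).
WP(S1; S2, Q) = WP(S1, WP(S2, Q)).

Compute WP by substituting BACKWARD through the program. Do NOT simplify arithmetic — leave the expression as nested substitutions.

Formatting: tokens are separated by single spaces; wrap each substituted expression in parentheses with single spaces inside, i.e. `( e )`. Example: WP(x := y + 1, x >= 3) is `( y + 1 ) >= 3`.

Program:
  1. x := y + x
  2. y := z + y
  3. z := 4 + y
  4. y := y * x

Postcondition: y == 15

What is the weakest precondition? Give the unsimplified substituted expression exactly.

post: y == 15
stmt 4: y := y * x  -- replace 1 occurrence(s) of y with (y * x)
  => ( y * x ) == 15
stmt 3: z := 4 + y  -- replace 0 occurrence(s) of z with (4 + y)
  => ( y * x ) == 15
stmt 2: y := z + y  -- replace 1 occurrence(s) of y with (z + y)
  => ( ( z + y ) * x ) == 15
stmt 1: x := y + x  -- replace 1 occurrence(s) of x with (y + x)
  => ( ( z + y ) * ( y + x ) ) == 15

Answer: ( ( z + y ) * ( y + x ) ) == 15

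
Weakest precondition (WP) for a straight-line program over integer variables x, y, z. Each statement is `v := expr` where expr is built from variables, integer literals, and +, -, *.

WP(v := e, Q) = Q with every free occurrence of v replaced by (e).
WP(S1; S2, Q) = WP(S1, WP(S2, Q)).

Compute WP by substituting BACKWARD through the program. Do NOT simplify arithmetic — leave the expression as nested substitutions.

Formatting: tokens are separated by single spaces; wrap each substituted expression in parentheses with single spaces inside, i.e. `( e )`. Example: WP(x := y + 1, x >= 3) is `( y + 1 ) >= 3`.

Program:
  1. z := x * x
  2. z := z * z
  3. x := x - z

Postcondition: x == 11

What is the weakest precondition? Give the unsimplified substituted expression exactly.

post: x == 11
stmt 3: x := x - z  -- replace 1 occurrence(s) of x with (x - z)
  => ( x - z ) == 11
stmt 2: z := z * z  -- replace 1 occurrence(s) of z with (z * z)
  => ( x - ( z * z ) ) == 11
stmt 1: z := x * x  -- replace 2 occurrence(s) of z with (x * x)
  => ( x - ( ( x * x ) * ( x * x ) ) ) == 11

Answer: ( x - ( ( x * x ) * ( x * x ) ) ) == 11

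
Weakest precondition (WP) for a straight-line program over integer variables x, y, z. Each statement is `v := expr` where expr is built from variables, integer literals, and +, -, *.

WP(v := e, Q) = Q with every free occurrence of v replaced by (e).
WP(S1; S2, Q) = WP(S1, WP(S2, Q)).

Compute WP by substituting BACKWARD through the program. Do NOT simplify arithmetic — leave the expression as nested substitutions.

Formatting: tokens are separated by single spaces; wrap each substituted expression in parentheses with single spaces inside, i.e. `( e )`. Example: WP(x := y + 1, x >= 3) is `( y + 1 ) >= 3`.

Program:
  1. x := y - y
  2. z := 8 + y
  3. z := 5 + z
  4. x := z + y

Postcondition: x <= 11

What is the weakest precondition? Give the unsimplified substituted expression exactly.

Answer: ( ( 5 + ( 8 + y ) ) + y ) <= 11

Derivation:
post: x <= 11
stmt 4: x := z + y  -- replace 1 occurrence(s) of x with (z + y)
  => ( z + y ) <= 11
stmt 3: z := 5 + z  -- replace 1 occurrence(s) of z with (5 + z)
  => ( ( 5 + z ) + y ) <= 11
stmt 2: z := 8 + y  -- replace 1 occurrence(s) of z with (8 + y)
  => ( ( 5 + ( 8 + y ) ) + y ) <= 11
stmt 1: x := y - y  -- replace 0 occurrence(s) of x with (y - y)
  => ( ( 5 + ( 8 + y ) ) + y ) <= 11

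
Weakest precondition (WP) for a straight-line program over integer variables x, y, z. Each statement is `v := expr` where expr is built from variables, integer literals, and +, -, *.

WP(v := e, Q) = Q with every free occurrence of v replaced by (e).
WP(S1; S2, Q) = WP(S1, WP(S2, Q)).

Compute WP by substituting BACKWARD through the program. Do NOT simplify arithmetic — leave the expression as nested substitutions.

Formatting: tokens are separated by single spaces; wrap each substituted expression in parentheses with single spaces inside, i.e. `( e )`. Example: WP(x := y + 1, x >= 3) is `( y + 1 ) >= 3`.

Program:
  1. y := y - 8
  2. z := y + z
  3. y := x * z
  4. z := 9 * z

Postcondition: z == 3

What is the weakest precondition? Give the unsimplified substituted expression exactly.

post: z == 3
stmt 4: z := 9 * z  -- replace 1 occurrence(s) of z with (9 * z)
  => ( 9 * z ) == 3
stmt 3: y := x * z  -- replace 0 occurrence(s) of y with (x * z)
  => ( 9 * z ) == 3
stmt 2: z := y + z  -- replace 1 occurrence(s) of z with (y + z)
  => ( 9 * ( y + z ) ) == 3
stmt 1: y := y - 8  -- replace 1 occurrence(s) of y with (y - 8)
  => ( 9 * ( ( y - 8 ) + z ) ) == 3

Answer: ( 9 * ( ( y - 8 ) + z ) ) == 3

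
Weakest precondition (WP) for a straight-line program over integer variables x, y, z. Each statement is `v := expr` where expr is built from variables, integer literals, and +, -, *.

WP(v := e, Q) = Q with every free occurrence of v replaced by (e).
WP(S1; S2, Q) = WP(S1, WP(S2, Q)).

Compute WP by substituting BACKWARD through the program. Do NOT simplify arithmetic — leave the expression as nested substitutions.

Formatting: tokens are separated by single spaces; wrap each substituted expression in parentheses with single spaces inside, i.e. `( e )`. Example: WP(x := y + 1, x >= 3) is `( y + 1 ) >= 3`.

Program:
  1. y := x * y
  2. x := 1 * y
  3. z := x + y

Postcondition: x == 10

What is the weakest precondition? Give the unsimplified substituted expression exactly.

post: x == 10
stmt 3: z := x + y  -- replace 0 occurrence(s) of z with (x + y)
  => x == 10
stmt 2: x := 1 * y  -- replace 1 occurrence(s) of x with (1 * y)
  => ( 1 * y ) == 10
stmt 1: y := x * y  -- replace 1 occurrence(s) of y with (x * y)
  => ( 1 * ( x * y ) ) == 10

Answer: ( 1 * ( x * y ) ) == 10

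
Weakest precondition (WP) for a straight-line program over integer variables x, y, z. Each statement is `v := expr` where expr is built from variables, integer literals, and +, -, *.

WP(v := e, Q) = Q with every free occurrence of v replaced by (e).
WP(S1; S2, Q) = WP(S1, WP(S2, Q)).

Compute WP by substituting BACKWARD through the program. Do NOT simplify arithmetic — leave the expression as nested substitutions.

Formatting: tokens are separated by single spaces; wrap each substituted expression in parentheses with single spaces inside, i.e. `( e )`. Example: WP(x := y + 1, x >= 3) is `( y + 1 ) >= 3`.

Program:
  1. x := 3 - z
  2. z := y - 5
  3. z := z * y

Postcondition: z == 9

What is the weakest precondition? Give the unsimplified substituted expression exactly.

post: z == 9
stmt 3: z := z * y  -- replace 1 occurrence(s) of z with (z * y)
  => ( z * y ) == 9
stmt 2: z := y - 5  -- replace 1 occurrence(s) of z with (y - 5)
  => ( ( y - 5 ) * y ) == 9
stmt 1: x := 3 - z  -- replace 0 occurrence(s) of x with (3 - z)
  => ( ( y - 5 ) * y ) == 9

Answer: ( ( y - 5 ) * y ) == 9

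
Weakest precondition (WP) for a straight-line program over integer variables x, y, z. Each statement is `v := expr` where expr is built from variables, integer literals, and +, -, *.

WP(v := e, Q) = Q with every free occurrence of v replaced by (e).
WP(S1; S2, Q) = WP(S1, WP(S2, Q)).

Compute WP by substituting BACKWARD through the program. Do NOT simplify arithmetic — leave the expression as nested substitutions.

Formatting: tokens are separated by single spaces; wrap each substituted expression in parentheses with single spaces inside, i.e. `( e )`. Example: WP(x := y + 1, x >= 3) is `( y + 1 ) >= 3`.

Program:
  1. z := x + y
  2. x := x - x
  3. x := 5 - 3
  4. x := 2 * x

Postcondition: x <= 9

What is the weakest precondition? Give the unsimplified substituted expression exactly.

Answer: ( 2 * ( 5 - 3 ) ) <= 9

Derivation:
post: x <= 9
stmt 4: x := 2 * x  -- replace 1 occurrence(s) of x with (2 * x)
  => ( 2 * x ) <= 9
stmt 3: x := 5 - 3  -- replace 1 occurrence(s) of x with (5 - 3)
  => ( 2 * ( 5 - 3 ) ) <= 9
stmt 2: x := x - x  -- replace 0 occurrence(s) of x with (x - x)
  => ( 2 * ( 5 - 3 ) ) <= 9
stmt 1: z := x + y  -- replace 0 occurrence(s) of z with (x + y)
  => ( 2 * ( 5 - 3 ) ) <= 9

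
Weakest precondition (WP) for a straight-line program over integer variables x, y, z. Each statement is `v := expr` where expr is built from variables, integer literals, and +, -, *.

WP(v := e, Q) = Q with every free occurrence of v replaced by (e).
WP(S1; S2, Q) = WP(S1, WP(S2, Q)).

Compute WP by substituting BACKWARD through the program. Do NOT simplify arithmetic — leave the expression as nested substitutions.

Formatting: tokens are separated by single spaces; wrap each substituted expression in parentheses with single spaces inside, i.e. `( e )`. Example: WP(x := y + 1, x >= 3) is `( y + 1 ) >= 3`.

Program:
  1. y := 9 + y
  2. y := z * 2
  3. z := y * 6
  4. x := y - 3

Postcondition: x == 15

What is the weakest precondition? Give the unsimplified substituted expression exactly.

post: x == 15
stmt 4: x := y - 3  -- replace 1 occurrence(s) of x with (y - 3)
  => ( y - 3 ) == 15
stmt 3: z := y * 6  -- replace 0 occurrence(s) of z with (y * 6)
  => ( y - 3 ) == 15
stmt 2: y := z * 2  -- replace 1 occurrence(s) of y with (z * 2)
  => ( ( z * 2 ) - 3 ) == 15
stmt 1: y := 9 + y  -- replace 0 occurrence(s) of y with (9 + y)
  => ( ( z * 2 ) - 3 ) == 15

Answer: ( ( z * 2 ) - 3 ) == 15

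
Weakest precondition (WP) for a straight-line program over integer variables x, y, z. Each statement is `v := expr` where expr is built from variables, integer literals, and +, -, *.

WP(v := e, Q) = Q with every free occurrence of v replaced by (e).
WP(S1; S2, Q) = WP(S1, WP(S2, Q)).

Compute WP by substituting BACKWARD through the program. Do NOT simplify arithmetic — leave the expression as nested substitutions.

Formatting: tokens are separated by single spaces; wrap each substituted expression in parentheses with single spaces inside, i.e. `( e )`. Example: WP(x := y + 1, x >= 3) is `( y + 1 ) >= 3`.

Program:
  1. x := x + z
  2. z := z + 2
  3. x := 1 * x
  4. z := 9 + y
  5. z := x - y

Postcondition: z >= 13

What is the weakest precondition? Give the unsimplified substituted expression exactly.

Answer: ( ( 1 * ( x + z ) ) - y ) >= 13

Derivation:
post: z >= 13
stmt 5: z := x - y  -- replace 1 occurrence(s) of z with (x - y)
  => ( x - y ) >= 13
stmt 4: z := 9 + y  -- replace 0 occurrence(s) of z with (9 + y)
  => ( x - y ) >= 13
stmt 3: x := 1 * x  -- replace 1 occurrence(s) of x with (1 * x)
  => ( ( 1 * x ) - y ) >= 13
stmt 2: z := z + 2  -- replace 0 occurrence(s) of z with (z + 2)
  => ( ( 1 * x ) - y ) >= 13
stmt 1: x := x + z  -- replace 1 occurrence(s) of x with (x + z)
  => ( ( 1 * ( x + z ) ) - y ) >= 13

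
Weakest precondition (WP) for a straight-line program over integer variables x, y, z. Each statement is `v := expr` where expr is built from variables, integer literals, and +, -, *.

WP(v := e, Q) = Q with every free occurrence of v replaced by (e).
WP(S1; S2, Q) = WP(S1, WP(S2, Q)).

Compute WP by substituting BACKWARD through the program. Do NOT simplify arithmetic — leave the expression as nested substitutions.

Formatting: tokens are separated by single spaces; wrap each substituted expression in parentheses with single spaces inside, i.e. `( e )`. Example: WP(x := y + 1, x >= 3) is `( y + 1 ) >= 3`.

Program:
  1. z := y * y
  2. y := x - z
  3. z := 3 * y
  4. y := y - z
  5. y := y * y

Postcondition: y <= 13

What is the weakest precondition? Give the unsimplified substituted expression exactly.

Answer: ( ( ( x - ( y * y ) ) - ( 3 * ( x - ( y * y ) ) ) ) * ( ( x - ( y * y ) ) - ( 3 * ( x - ( y * y ) ) ) ) ) <= 13

Derivation:
post: y <= 13
stmt 5: y := y * y  -- replace 1 occurrence(s) of y with (y * y)
  => ( y * y ) <= 13
stmt 4: y := y - z  -- replace 2 occurrence(s) of y with (y - z)
  => ( ( y - z ) * ( y - z ) ) <= 13
stmt 3: z := 3 * y  -- replace 2 occurrence(s) of z with (3 * y)
  => ( ( y - ( 3 * y ) ) * ( y - ( 3 * y ) ) ) <= 13
stmt 2: y := x - z  -- replace 4 occurrence(s) of y with (x - z)
  => ( ( ( x - z ) - ( 3 * ( x - z ) ) ) * ( ( x - z ) - ( 3 * ( x - z ) ) ) ) <= 13
stmt 1: z := y * y  -- replace 4 occurrence(s) of z with (y * y)
  => ( ( ( x - ( y * y ) ) - ( 3 * ( x - ( y * y ) ) ) ) * ( ( x - ( y * y ) ) - ( 3 * ( x - ( y * y ) ) ) ) ) <= 13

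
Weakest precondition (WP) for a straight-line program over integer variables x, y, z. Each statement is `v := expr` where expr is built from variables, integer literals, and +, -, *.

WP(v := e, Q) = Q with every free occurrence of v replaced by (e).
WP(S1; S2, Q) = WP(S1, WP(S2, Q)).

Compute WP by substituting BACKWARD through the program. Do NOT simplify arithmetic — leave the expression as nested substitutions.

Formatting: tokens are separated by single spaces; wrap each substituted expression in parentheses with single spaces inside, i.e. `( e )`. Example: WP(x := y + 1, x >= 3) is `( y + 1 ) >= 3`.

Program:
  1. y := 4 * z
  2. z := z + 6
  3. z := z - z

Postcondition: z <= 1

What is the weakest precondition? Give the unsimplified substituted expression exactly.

post: z <= 1
stmt 3: z := z - z  -- replace 1 occurrence(s) of z with (z - z)
  => ( z - z ) <= 1
stmt 2: z := z + 6  -- replace 2 occurrence(s) of z with (z + 6)
  => ( ( z + 6 ) - ( z + 6 ) ) <= 1
stmt 1: y := 4 * z  -- replace 0 occurrence(s) of y with (4 * z)
  => ( ( z + 6 ) - ( z + 6 ) ) <= 1

Answer: ( ( z + 6 ) - ( z + 6 ) ) <= 1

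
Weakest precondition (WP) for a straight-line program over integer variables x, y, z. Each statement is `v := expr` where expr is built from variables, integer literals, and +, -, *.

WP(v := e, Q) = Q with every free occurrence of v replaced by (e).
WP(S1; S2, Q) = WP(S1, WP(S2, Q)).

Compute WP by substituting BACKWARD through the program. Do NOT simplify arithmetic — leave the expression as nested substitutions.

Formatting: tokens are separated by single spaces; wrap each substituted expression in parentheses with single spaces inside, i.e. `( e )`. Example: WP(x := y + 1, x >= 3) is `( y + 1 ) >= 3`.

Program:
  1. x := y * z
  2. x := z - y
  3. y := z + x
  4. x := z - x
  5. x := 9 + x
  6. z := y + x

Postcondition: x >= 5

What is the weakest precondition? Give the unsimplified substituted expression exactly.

post: x >= 5
stmt 6: z := y + x  -- replace 0 occurrence(s) of z with (y + x)
  => x >= 5
stmt 5: x := 9 + x  -- replace 1 occurrence(s) of x with (9 + x)
  => ( 9 + x ) >= 5
stmt 4: x := z - x  -- replace 1 occurrence(s) of x with (z - x)
  => ( 9 + ( z - x ) ) >= 5
stmt 3: y := z + x  -- replace 0 occurrence(s) of y with (z + x)
  => ( 9 + ( z - x ) ) >= 5
stmt 2: x := z - y  -- replace 1 occurrence(s) of x with (z - y)
  => ( 9 + ( z - ( z - y ) ) ) >= 5
stmt 1: x := y * z  -- replace 0 occurrence(s) of x with (y * z)
  => ( 9 + ( z - ( z - y ) ) ) >= 5

Answer: ( 9 + ( z - ( z - y ) ) ) >= 5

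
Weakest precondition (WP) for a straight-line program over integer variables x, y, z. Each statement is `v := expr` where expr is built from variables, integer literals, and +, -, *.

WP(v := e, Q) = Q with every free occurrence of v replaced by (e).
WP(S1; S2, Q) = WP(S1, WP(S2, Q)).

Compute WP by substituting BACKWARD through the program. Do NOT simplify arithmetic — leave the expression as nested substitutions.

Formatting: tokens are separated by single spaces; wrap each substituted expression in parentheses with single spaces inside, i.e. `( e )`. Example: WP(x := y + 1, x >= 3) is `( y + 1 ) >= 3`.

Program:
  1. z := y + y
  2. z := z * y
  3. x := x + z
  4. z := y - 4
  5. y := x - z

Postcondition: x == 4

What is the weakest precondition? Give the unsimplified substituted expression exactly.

post: x == 4
stmt 5: y := x - z  -- replace 0 occurrence(s) of y with (x - z)
  => x == 4
stmt 4: z := y - 4  -- replace 0 occurrence(s) of z with (y - 4)
  => x == 4
stmt 3: x := x + z  -- replace 1 occurrence(s) of x with (x + z)
  => ( x + z ) == 4
stmt 2: z := z * y  -- replace 1 occurrence(s) of z with (z * y)
  => ( x + ( z * y ) ) == 4
stmt 1: z := y + y  -- replace 1 occurrence(s) of z with (y + y)
  => ( x + ( ( y + y ) * y ) ) == 4

Answer: ( x + ( ( y + y ) * y ) ) == 4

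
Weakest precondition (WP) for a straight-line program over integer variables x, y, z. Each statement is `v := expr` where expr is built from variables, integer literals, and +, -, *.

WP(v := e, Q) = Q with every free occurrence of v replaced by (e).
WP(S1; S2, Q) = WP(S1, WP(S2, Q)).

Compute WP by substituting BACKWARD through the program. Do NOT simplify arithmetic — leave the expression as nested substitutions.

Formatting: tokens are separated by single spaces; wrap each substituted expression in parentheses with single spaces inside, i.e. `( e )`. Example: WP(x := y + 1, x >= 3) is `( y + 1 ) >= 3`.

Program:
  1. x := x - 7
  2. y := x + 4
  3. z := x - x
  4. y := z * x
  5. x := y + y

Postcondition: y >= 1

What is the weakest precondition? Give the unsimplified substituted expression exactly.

post: y >= 1
stmt 5: x := y + y  -- replace 0 occurrence(s) of x with (y + y)
  => y >= 1
stmt 4: y := z * x  -- replace 1 occurrence(s) of y with (z * x)
  => ( z * x ) >= 1
stmt 3: z := x - x  -- replace 1 occurrence(s) of z with (x - x)
  => ( ( x - x ) * x ) >= 1
stmt 2: y := x + 4  -- replace 0 occurrence(s) of y with (x + 4)
  => ( ( x - x ) * x ) >= 1
stmt 1: x := x - 7  -- replace 3 occurrence(s) of x with (x - 7)
  => ( ( ( x - 7 ) - ( x - 7 ) ) * ( x - 7 ) ) >= 1

Answer: ( ( ( x - 7 ) - ( x - 7 ) ) * ( x - 7 ) ) >= 1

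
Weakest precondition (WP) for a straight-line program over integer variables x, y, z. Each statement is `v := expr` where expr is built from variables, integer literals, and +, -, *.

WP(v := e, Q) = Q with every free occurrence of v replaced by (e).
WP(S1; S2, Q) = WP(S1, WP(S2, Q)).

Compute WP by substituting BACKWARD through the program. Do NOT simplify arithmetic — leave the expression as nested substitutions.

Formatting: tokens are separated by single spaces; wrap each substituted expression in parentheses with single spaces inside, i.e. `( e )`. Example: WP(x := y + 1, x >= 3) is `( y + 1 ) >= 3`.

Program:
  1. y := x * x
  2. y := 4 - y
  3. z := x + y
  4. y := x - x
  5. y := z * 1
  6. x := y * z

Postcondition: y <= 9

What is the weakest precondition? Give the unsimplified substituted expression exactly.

Answer: ( ( x + ( 4 - ( x * x ) ) ) * 1 ) <= 9

Derivation:
post: y <= 9
stmt 6: x := y * z  -- replace 0 occurrence(s) of x with (y * z)
  => y <= 9
stmt 5: y := z * 1  -- replace 1 occurrence(s) of y with (z * 1)
  => ( z * 1 ) <= 9
stmt 4: y := x - x  -- replace 0 occurrence(s) of y with (x - x)
  => ( z * 1 ) <= 9
stmt 3: z := x + y  -- replace 1 occurrence(s) of z with (x + y)
  => ( ( x + y ) * 1 ) <= 9
stmt 2: y := 4 - y  -- replace 1 occurrence(s) of y with (4 - y)
  => ( ( x + ( 4 - y ) ) * 1 ) <= 9
stmt 1: y := x * x  -- replace 1 occurrence(s) of y with (x * x)
  => ( ( x + ( 4 - ( x * x ) ) ) * 1 ) <= 9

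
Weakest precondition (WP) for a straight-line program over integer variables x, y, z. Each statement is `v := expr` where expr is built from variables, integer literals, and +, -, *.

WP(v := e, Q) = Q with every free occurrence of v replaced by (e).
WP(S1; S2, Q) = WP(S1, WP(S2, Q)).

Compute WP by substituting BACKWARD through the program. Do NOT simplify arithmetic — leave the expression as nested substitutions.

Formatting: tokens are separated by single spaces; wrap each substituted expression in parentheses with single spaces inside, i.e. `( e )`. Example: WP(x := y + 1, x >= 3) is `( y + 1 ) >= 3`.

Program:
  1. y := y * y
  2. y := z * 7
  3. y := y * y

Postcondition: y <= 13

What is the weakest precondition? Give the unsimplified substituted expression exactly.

post: y <= 13
stmt 3: y := y * y  -- replace 1 occurrence(s) of y with (y * y)
  => ( y * y ) <= 13
stmt 2: y := z * 7  -- replace 2 occurrence(s) of y with (z * 7)
  => ( ( z * 7 ) * ( z * 7 ) ) <= 13
stmt 1: y := y * y  -- replace 0 occurrence(s) of y with (y * y)
  => ( ( z * 7 ) * ( z * 7 ) ) <= 13

Answer: ( ( z * 7 ) * ( z * 7 ) ) <= 13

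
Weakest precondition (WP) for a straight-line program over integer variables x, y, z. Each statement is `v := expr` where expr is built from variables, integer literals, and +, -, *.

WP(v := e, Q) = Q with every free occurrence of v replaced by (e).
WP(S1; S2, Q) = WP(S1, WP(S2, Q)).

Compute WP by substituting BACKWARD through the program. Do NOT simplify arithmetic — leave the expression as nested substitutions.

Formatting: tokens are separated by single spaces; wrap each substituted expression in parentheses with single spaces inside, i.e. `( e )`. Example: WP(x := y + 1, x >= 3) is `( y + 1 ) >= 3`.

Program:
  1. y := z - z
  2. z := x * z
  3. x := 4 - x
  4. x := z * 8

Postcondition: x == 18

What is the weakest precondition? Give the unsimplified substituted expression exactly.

post: x == 18
stmt 4: x := z * 8  -- replace 1 occurrence(s) of x with (z * 8)
  => ( z * 8 ) == 18
stmt 3: x := 4 - x  -- replace 0 occurrence(s) of x with (4 - x)
  => ( z * 8 ) == 18
stmt 2: z := x * z  -- replace 1 occurrence(s) of z with (x * z)
  => ( ( x * z ) * 8 ) == 18
stmt 1: y := z - z  -- replace 0 occurrence(s) of y with (z - z)
  => ( ( x * z ) * 8 ) == 18

Answer: ( ( x * z ) * 8 ) == 18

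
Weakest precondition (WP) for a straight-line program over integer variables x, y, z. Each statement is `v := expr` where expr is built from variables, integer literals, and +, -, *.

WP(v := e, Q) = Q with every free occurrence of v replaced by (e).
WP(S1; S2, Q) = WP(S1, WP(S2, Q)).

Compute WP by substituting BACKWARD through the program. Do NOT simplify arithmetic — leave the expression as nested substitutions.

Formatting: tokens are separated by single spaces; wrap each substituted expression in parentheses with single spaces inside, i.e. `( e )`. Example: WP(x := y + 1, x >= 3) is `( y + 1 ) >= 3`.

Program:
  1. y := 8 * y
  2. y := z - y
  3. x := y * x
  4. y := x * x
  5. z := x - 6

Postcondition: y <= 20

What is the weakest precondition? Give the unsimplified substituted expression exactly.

post: y <= 20
stmt 5: z := x - 6  -- replace 0 occurrence(s) of z with (x - 6)
  => y <= 20
stmt 4: y := x * x  -- replace 1 occurrence(s) of y with (x * x)
  => ( x * x ) <= 20
stmt 3: x := y * x  -- replace 2 occurrence(s) of x with (y * x)
  => ( ( y * x ) * ( y * x ) ) <= 20
stmt 2: y := z - y  -- replace 2 occurrence(s) of y with (z - y)
  => ( ( ( z - y ) * x ) * ( ( z - y ) * x ) ) <= 20
stmt 1: y := 8 * y  -- replace 2 occurrence(s) of y with (8 * y)
  => ( ( ( z - ( 8 * y ) ) * x ) * ( ( z - ( 8 * y ) ) * x ) ) <= 20

Answer: ( ( ( z - ( 8 * y ) ) * x ) * ( ( z - ( 8 * y ) ) * x ) ) <= 20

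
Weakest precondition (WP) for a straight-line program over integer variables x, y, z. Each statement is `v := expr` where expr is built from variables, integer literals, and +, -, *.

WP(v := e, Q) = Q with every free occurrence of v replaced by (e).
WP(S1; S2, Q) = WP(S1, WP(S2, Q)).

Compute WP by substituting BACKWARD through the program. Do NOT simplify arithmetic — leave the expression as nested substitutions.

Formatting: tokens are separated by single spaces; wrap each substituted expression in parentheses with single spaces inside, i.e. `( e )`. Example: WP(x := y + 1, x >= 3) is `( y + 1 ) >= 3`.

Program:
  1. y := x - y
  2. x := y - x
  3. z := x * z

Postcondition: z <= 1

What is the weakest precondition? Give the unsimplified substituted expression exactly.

post: z <= 1
stmt 3: z := x * z  -- replace 1 occurrence(s) of z with (x * z)
  => ( x * z ) <= 1
stmt 2: x := y - x  -- replace 1 occurrence(s) of x with (y - x)
  => ( ( y - x ) * z ) <= 1
stmt 1: y := x - y  -- replace 1 occurrence(s) of y with (x - y)
  => ( ( ( x - y ) - x ) * z ) <= 1

Answer: ( ( ( x - y ) - x ) * z ) <= 1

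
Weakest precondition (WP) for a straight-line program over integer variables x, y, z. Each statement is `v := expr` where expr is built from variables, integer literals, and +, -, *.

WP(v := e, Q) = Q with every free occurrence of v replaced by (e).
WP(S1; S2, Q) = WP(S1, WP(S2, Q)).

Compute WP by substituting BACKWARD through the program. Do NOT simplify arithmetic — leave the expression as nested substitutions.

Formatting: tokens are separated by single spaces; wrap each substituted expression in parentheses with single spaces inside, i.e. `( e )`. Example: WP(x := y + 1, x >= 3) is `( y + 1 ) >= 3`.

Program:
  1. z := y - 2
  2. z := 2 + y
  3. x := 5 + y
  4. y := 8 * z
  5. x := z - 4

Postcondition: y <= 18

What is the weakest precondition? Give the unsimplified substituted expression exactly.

Answer: ( 8 * ( 2 + y ) ) <= 18

Derivation:
post: y <= 18
stmt 5: x := z - 4  -- replace 0 occurrence(s) of x with (z - 4)
  => y <= 18
stmt 4: y := 8 * z  -- replace 1 occurrence(s) of y with (8 * z)
  => ( 8 * z ) <= 18
stmt 3: x := 5 + y  -- replace 0 occurrence(s) of x with (5 + y)
  => ( 8 * z ) <= 18
stmt 2: z := 2 + y  -- replace 1 occurrence(s) of z with (2 + y)
  => ( 8 * ( 2 + y ) ) <= 18
stmt 1: z := y - 2  -- replace 0 occurrence(s) of z with (y - 2)
  => ( 8 * ( 2 + y ) ) <= 18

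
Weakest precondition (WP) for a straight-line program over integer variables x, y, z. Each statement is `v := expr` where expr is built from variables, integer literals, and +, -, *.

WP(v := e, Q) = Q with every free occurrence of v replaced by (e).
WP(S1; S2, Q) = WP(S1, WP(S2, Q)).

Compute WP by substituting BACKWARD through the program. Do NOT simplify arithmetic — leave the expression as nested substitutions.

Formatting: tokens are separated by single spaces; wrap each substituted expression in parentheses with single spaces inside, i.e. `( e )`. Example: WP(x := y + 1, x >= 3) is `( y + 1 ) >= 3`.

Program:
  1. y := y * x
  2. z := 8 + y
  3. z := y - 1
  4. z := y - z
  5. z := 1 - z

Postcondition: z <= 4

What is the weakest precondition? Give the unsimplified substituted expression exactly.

post: z <= 4
stmt 5: z := 1 - z  -- replace 1 occurrence(s) of z with (1 - z)
  => ( 1 - z ) <= 4
stmt 4: z := y - z  -- replace 1 occurrence(s) of z with (y - z)
  => ( 1 - ( y - z ) ) <= 4
stmt 3: z := y - 1  -- replace 1 occurrence(s) of z with (y - 1)
  => ( 1 - ( y - ( y - 1 ) ) ) <= 4
stmt 2: z := 8 + y  -- replace 0 occurrence(s) of z with (8 + y)
  => ( 1 - ( y - ( y - 1 ) ) ) <= 4
stmt 1: y := y * x  -- replace 2 occurrence(s) of y with (y * x)
  => ( 1 - ( ( y * x ) - ( ( y * x ) - 1 ) ) ) <= 4

Answer: ( 1 - ( ( y * x ) - ( ( y * x ) - 1 ) ) ) <= 4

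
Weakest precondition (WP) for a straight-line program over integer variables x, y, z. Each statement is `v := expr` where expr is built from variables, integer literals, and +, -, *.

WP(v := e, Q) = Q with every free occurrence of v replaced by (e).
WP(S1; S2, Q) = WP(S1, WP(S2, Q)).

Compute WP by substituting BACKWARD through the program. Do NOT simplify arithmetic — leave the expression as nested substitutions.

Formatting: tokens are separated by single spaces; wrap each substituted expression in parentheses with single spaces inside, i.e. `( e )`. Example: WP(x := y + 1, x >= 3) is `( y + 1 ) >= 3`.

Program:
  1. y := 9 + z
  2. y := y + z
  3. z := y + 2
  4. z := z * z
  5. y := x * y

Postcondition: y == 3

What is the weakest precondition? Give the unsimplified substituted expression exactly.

post: y == 3
stmt 5: y := x * y  -- replace 1 occurrence(s) of y with (x * y)
  => ( x * y ) == 3
stmt 4: z := z * z  -- replace 0 occurrence(s) of z with (z * z)
  => ( x * y ) == 3
stmt 3: z := y + 2  -- replace 0 occurrence(s) of z with (y + 2)
  => ( x * y ) == 3
stmt 2: y := y + z  -- replace 1 occurrence(s) of y with (y + z)
  => ( x * ( y + z ) ) == 3
stmt 1: y := 9 + z  -- replace 1 occurrence(s) of y with (9 + z)
  => ( x * ( ( 9 + z ) + z ) ) == 3

Answer: ( x * ( ( 9 + z ) + z ) ) == 3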